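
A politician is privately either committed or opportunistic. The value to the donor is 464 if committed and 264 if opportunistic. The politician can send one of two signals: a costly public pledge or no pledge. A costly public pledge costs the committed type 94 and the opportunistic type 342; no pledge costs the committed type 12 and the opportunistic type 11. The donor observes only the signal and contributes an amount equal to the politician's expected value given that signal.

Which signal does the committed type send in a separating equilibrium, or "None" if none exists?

pledge

Try committed → pledge, opportunistic → no pledge:
  If types separate, pledge earns payment 464 and no pledge earns 264.
  Committed: pledge gives 464 − 94 = 370; no pledge gives 264 − 12 = 252. No deviation. ✓
  Opportunistic: no pledge gives 264 − 11 = 253; pledge gives 464 − 342 = 122. No deviation. ✓
Both hold — the committed type sends pledge.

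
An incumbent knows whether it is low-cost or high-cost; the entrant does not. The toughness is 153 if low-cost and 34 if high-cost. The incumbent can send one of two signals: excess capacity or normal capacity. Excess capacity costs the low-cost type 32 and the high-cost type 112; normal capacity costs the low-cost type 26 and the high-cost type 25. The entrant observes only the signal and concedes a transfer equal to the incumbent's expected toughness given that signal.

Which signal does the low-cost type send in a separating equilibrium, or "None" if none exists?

None

Try low-cost → excess capacity, high-cost → normal capacity:
  If types separate, excess capacity earns payment 153 and normal capacity earns 34.
  Low-cost: excess capacity gives 153 − 32 = 121; normal capacity gives 34 − 26 = 8. No deviation. ✓
  High-cost: normal capacity gives 34 − 25 = 9; excess capacity gives 153 − 112 = 41. Would deviate. ✗
Try low-cost → normal capacity, high-cost → excess capacity:
  If types separate, normal capacity earns payment 153 and excess capacity earns 34.
  Low-cost: normal capacity gives 153 − 26 = 127; excess capacity gives 34 − 32 = 2. No deviation. ✓
  High-cost: excess capacity gives 34 − 112 = -78; normal capacity gives 153 − 25 = 128. Would deviate. ✗
Neither assignment is incentive-compatible.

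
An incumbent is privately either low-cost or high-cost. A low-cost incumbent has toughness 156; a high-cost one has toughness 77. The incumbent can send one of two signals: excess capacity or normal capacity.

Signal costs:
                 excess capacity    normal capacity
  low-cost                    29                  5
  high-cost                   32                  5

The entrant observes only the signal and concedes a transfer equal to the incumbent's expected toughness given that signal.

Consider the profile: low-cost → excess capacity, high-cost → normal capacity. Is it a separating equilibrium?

No

If types separate, excess capacity earns payment 156 and normal capacity earns 77.
Low-cost: excess capacity gives 156 − 29 = 127; normal capacity gives 77 − 5 = 72. No deviation. ✓
High-cost: normal capacity gives 77 − 5 = 72; excess capacity gives 156 − 32 = 124. Would deviate. ✗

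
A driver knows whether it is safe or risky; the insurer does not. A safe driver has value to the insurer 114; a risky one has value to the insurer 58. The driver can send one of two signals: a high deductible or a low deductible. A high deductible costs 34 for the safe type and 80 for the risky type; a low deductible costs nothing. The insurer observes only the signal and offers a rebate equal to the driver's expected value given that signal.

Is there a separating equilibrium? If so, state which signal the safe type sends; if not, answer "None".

Try safe → high deductible, risky → low deductible:
  Under separation the insurer infers type exactly: high deductible → safe (pays 114), low deductible → risky (pays 58).
  Safe: high deductible gives 114 − 34 = 80; low deductible gives 58 − 0 = 58. No deviation. ✓
  Risky: low deductible gives 58 − 0 = 58; high deductible gives 114 − 80 = 34. No deviation. ✓
Both hold — the safe type sends high deductible.

high deductible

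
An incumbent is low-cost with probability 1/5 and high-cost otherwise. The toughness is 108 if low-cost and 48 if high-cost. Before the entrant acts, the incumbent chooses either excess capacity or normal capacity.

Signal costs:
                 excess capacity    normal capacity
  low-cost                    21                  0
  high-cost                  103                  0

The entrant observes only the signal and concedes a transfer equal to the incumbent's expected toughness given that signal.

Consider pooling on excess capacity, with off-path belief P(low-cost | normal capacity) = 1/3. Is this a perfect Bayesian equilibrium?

At the pooled signal (excess capacity) the entrant holds the prior 1/5 and pays 1/5·108 + 4/5·48 = 60. Off-path (normal capacity) belief 1/3 gives 1/3·108 + 2/3·48 = 68.
Low-cost: excess capacity gives 60 − 21 = 39; normal capacity gives 68 − 0 = 68. Deviates. ✗
High-cost: excess capacity gives 60 − 103 = -43; normal capacity gives 68 − 0 = 68. Deviates. ✗

No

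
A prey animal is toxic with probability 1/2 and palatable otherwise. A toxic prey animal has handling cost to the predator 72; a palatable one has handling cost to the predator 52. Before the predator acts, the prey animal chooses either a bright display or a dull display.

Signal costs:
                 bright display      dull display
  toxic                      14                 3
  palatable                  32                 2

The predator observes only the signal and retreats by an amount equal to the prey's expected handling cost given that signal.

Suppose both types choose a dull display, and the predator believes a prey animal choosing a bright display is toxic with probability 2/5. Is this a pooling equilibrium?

Yes

At the pooled signal (dull display) the predator holds the prior 1/2 and pays 1/2·72 + 1/2·52 = 62. Off-path (bright display) belief 2/5 gives 2/5·72 + 3/5·52 = 60.
Toxic: dull display gives 62 − 3 = 59; bright display gives 60 − 14 = 46. Stays. ✓
Palatable: dull display gives 62 − 2 = 60; bright display gives 60 − 32 = 28. Stays. ✓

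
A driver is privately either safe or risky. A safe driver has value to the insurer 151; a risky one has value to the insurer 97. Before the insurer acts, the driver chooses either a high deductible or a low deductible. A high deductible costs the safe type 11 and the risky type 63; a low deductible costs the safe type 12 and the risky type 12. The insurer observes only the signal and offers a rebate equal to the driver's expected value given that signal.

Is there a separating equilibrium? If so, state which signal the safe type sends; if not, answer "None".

Try safe → high deductible, risky → low deductible:
  If types separate, high deductible earns payment 151 and low deductible earns 97.
  Safe: high deductible gives 151 − 11 = 140; low deductible gives 97 − 12 = 85. No deviation. ✓
  Risky: low deductible gives 97 − 12 = 85; high deductible gives 151 − 63 = 88. Would deviate. ✗
Try safe → low deductible, risky → high deductible:
  If types separate, low deductible earns payment 151 and high deductible earns 97.
  Safe: low deductible gives 151 − 12 = 139; high deductible gives 97 − 11 = 86. No deviation. ✓
  Risky: high deductible gives 97 − 63 = 34; low deductible gives 151 − 12 = 139. Would deviate. ✗
Neither assignment is incentive-compatible.

None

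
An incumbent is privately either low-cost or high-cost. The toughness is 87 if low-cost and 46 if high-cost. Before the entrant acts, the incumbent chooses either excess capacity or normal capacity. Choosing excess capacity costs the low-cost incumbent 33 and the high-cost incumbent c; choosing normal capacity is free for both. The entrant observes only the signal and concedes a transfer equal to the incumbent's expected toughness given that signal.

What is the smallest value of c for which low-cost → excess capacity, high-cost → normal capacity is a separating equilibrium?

41

Under separation: excess capacity → low-cost (pays 87); normal capacity → high-cost (pays 46).
Low-cost: 87 − 33 = 54 ≥ 46 − 0 = 46. Holds regardless of c. ✓
High-cost: 46 − 0 ≥ 87 − c, so c ≥ 87 − 46 = 41.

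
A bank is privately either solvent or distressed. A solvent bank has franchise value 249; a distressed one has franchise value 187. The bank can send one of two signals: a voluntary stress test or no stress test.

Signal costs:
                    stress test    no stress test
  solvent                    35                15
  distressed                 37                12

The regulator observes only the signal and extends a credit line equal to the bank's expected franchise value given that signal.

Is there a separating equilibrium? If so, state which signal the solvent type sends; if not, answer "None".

None

Try solvent → stress test, distressed → no stress test:
  Under separation the regulator infers type exactly: stress test → solvent (pays 249), no stress test → distressed (pays 187).
  Solvent: stress test gives 249 − 35 = 214; no stress test gives 187 − 15 = 172. No deviation. ✓
  Distressed: no stress test gives 187 − 12 = 175; stress test gives 249 − 37 = 212. Would deviate. ✗
Try solvent → no stress test, distressed → stress test:
  Under separation the regulator infers type exactly: no stress test → solvent (pays 249), stress test → distressed (pays 187).
  Solvent: no stress test gives 249 − 15 = 234; stress test gives 187 − 35 = 152. No deviation. ✓
  Distressed: stress test gives 187 − 37 = 150; no stress test gives 249 − 12 = 237. Would deviate. ✗
Neither assignment is incentive-compatible.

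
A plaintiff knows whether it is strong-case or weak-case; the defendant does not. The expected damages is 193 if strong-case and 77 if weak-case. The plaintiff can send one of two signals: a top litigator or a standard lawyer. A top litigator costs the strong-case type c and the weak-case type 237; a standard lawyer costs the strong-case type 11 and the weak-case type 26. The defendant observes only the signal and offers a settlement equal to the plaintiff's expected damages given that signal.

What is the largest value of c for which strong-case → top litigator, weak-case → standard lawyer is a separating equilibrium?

127

Under separation: top litigator → strong-case (pays 193); standard lawyer → weak-case (pays 77).
Weak-case: 77 − 26 = 51 ≥ 193 − 237 = -44. Holds regardless of c. ✓
Strong-case: 193 − c ≥ 77 − 11, so c ≤ 193 − 66 = 127.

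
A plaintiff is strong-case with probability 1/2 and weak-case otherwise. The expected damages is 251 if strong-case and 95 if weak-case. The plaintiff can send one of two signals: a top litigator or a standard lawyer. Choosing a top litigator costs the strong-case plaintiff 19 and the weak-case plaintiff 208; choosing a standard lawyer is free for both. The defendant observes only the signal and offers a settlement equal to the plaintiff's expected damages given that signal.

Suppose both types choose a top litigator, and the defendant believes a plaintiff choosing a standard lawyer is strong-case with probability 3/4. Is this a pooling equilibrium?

No

At the pooled signal (top litigator) the defendant holds the prior 1/2 and pays 1/2·251 + 1/2·95 = 173. Off-path (standard lawyer) belief 3/4 gives 3/4·251 + 1/4·95 = 212.
Strong-case: top litigator gives 173 − 19 = 154; standard lawyer gives 212 − 0 = 212. Deviates. ✗
Weak-case: top litigator gives 173 − 208 = -35; standard lawyer gives 212 − 0 = 212. Deviates. ✗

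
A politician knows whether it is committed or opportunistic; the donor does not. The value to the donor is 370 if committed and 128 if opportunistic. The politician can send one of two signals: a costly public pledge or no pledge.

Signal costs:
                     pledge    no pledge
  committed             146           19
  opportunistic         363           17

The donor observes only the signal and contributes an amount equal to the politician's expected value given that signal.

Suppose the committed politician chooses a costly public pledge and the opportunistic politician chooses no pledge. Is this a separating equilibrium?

Yes

If types separate, pledge earns payment 370 and no pledge earns 128.
Committed: pledge gives 370 − 146 = 224; no pledge gives 128 − 19 = 109. No deviation. ✓
Opportunistic: no pledge gives 128 − 17 = 111; pledge gives 370 − 363 = 7. No deviation. ✓
Neither type gains from mimicking the other.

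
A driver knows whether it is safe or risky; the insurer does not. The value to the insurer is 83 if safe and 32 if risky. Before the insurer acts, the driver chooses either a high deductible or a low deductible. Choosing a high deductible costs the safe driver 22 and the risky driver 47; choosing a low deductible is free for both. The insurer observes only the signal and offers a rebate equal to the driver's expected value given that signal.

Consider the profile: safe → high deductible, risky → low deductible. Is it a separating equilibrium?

No

Under separation the insurer infers type exactly: high deductible → safe (pays 83), low deductible → risky (pays 32).
Safe: high deductible gives 83 − 22 = 61; low deductible gives 32 − 0 = 32. No deviation. ✓
Risky: low deductible gives 32 − 0 = 32; high deductible gives 83 − 47 = 36. Would deviate. ✗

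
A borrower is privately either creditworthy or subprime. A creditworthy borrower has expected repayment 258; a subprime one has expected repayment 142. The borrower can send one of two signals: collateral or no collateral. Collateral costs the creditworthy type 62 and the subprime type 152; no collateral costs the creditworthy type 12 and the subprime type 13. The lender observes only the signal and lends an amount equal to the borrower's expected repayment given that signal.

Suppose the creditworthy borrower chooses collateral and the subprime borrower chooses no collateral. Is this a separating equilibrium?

Yes

If types separate, collateral earns payment 258 and no collateral earns 142.
Creditworthy: collateral gives 258 − 62 = 196; no collateral gives 142 − 12 = 130. No deviation. ✓
Subprime: no collateral gives 142 − 13 = 129; collateral gives 258 − 152 = 106. No deviation. ✓
Both incentive constraints hold.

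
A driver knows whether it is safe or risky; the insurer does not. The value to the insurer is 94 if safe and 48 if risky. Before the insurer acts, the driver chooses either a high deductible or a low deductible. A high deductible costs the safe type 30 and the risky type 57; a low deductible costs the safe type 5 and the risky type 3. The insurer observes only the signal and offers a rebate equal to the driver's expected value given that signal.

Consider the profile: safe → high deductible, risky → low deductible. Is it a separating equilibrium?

Yes

Under separation the insurer infers type exactly: high deductible → safe (pays 94), low deductible → risky (pays 48).
Safe: high deductible gives 94 − 30 = 64; low deductible gives 48 − 5 = 43. No deviation. ✓
Risky: low deductible gives 48 − 3 = 45; high deductible gives 94 − 57 = 37. No deviation. ✓
Neither type gains from mimicking the other.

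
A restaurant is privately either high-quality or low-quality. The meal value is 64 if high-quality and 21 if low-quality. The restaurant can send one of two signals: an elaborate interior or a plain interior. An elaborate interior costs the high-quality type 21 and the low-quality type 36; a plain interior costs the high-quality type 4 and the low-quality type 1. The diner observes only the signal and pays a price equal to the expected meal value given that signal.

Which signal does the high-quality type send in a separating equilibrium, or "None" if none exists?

Try high-quality → elaborate interior, low-quality → plain interior:
  Under separation the diner infers type exactly: elaborate interior → high-quality (pays 64), plain interior → low-quality (pays 21).
  High-quality: elaborate interior gives 64 − 21 = 43; plain interior gives 21 − 4 = 17. No deviation. ✓
  Low-quality: plain interior gives 21 − 1 = 20; elaborate interior gives 64 − 36 = 28. Would deviate. ✗
Try high-quality → plain interior, low-quality → elaborate interior:
  Under separation the diner infers type exactly: plain interior → high-quality (pays 64), elaborate interior → low-quality (pays 21).
  High-quality: plain interior gives 64 − 4 = 60; elaborate interior gives 21 − 21 = 0. No deviation. ✓
  Low-quality: elaborate interior gives 21 − 36 = -15; plain interior gives 64 − 1 = 63. Would deviate. ✗
Neither assignment is incentive-compatible.

None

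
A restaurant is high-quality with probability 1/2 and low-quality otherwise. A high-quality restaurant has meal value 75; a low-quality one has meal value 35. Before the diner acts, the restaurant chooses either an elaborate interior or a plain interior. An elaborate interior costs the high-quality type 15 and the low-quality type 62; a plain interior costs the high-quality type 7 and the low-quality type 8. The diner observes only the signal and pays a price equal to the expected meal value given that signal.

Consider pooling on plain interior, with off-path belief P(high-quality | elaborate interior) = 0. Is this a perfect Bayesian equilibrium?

At the pooled signal (plain interior) the diner holds the prior 1/2 and pays 1/2·75 + 1/2·35 = 55. Off-path (elaborate interior) belief 0 gives 0·75 + 1·35 = 35.
High-quality: plain interior gives 55 − 7 = 48; elaborate interior gives 35 − 15 = 20. Stays. ✓
Low-quality: plain interior gives 55 − 8 = 47; elaborate interior gives 35 − 62 = -27. Stays. ✓

Yes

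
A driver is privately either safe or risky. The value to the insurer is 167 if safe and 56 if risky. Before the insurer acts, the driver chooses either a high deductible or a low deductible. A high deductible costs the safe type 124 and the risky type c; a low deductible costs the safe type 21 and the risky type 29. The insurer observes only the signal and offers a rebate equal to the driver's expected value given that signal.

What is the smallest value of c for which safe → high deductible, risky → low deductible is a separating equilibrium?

Under separation: high deductible → safe (pays 167); low deductible → risky (pays 56).
Safe: 167 − 124 = 43 ≥ 56 − 21 = 35. Holds regardless of c. ✓
Risky: 56 − 29 ≥ 167 − c, so c ≥ 167 − 27 = 140.

140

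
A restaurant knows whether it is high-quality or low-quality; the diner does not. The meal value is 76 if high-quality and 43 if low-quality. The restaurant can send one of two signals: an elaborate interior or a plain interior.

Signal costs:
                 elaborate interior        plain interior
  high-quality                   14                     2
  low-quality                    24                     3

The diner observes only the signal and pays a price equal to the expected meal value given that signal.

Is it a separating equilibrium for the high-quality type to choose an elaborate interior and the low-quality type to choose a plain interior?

Under separation the diner infers type exactly: elaborate interior → high-quality (pays 76), plain interior → low-quality (pays 43).
High-quality: elaborate interior gives 76 − 14 = 62; plain interior gives 43 − 2 = 41. No deviation. ✓
Low-quality: plain interior gives 43 − 3 = 40; elaborate interior gives 76 − 24 = 52. Would deviate. ✗

No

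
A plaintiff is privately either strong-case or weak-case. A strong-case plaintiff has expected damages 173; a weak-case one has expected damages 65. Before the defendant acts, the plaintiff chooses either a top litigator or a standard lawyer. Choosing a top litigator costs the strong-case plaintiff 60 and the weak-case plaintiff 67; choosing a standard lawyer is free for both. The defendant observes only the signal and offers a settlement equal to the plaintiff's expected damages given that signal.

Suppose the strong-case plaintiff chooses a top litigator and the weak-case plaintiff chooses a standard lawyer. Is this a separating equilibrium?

If types separate, top litigator earns payment 173 and standard lawyer earns 65.
Strong-case: top litigator gives 173 − 60 = 113; standard lawyer gives 65 − 0 = 65. No deviation. ✓
Weak-case: standard lawyer gives 65 − 0 = 65; top litigator gives 173 − 67 = 106. Would deviate. ✗

No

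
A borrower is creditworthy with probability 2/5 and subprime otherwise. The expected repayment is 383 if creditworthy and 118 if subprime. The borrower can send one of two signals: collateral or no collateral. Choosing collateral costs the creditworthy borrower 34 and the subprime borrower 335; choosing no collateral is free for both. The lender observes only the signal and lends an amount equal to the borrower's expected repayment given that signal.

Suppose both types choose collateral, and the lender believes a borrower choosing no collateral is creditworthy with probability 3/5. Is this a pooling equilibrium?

On the equilibrium path (collateral) the lender holds the prior 2/5 and pays 2/5·383 + 3/5·118 = 224. Off-path (no collateral) belief 3/5 gives 3/5·383 + 2/5·118 = 277.
Creditworthy: collateral gives 224 − 34 = 190; no collateral gives 277 − 0 = 277. Deviates. ✗
Subprime: collateral gives 224 − 335 = -111; no collateral gives 277 − 0 = 277. Deviates. ✗

No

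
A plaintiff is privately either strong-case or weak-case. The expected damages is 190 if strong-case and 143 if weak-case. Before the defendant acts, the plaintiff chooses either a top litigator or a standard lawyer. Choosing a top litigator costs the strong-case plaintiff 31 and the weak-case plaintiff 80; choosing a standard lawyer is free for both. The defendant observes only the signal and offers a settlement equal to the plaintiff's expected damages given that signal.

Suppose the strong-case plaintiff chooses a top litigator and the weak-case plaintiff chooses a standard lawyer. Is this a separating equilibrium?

If types separate, top litigator earns payment 190 and standard lawyer earns 143.
Strong-case: top litigator gives 190 − 31 = 159; standard lawyer gives 143 − 0 = 143. No deviation. ✓
Weak-case: standard lawyer gives 143 − 0 = 143; top litigator gives 190 − 80 = 110. No deviation. ✓
Both incentive constraints hold.

Yes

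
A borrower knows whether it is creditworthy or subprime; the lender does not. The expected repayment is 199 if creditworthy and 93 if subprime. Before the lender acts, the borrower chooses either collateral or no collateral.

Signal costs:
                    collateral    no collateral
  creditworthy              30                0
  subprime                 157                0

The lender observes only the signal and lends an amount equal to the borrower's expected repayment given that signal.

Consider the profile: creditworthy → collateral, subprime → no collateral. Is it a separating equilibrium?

If types separate, collateral earns payment 199 and no collateral earns 93.
Creditworthy: collateral gives 199 − 30 = 169; no collateral gives 93 − 0 = 93. No deviation. ✓
Subprime: no collateral gives 93 − 0 = 93; collateral gives 199 − 157 = 42. No deviation. ✓
Both incentive constraints hold.

Yes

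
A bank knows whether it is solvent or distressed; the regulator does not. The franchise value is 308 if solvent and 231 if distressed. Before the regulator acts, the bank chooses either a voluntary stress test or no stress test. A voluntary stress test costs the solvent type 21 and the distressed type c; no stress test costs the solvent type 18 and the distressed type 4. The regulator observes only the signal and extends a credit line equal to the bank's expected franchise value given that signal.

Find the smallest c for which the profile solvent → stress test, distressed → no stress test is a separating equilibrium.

81

Under separation: stress test → solvent (pays 308); no stress test → distressed (pays 231).
Solvent: 308 − 21 = 287 ≥ 231 − 18 = 213. Holds regardless of c. ✓
Distressed: 231 − 4 ≥ 308 − c, so c ≥ 308 − 227 = 81.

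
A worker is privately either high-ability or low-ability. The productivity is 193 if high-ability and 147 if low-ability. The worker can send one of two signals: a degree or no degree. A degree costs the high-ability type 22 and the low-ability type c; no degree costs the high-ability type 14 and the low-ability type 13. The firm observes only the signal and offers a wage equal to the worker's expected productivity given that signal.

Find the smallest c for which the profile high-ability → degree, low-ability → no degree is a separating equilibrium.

59

Under separation: degree → high-ability (pays 193); no degree → low-ability (pays 147).
High-ability: 193 − 22 = 171 ≥ 147 − 14 = 133. Holds regardless of c. ✓
Low-ability: 147 − 13 ≥ 193 − c, so c ≥ 193 − 134 = 59.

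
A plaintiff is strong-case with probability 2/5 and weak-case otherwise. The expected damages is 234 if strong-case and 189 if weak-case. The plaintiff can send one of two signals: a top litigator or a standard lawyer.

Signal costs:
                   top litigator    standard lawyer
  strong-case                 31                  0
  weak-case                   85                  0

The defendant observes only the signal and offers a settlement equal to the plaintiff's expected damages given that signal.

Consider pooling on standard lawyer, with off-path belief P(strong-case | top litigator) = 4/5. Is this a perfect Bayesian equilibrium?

Yes

At the pooled signal (standard lawyer) the defendant holds the prior 2/5 and pays 2/5·234 + 3/5·189 = 207. Off-path (top litigator) belief 4/5 gives 4/5·234 + 1/5·189 = 225.
Strong-case: standard lawyer gives 207 − 0 = 207; top litigator gives 225 − 31 = 194. Stays. ✓
Weak-case: standard lawyer gives 207 − 0 = 207; top litigator gives 225 − 85 = 140. Stays. ✓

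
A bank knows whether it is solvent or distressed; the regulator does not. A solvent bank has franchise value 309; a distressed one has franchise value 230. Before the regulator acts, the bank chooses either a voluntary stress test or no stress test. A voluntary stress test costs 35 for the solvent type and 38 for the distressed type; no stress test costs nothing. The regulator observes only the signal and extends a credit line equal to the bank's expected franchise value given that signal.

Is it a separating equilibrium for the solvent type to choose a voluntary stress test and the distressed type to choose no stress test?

No

Under separation the regulator infers type exactly: stress test → solvent (pays 309), no stress test → distressed (pays 230).
Solvent: stress test gives 309 − 35 = 274; no stress test gives 230 − 0 = 230. No deviation. ✓
Distressed: no stress test gives 230 − 0 = 230; stress test gives 309 − 38 = 271. Would deviate. ✗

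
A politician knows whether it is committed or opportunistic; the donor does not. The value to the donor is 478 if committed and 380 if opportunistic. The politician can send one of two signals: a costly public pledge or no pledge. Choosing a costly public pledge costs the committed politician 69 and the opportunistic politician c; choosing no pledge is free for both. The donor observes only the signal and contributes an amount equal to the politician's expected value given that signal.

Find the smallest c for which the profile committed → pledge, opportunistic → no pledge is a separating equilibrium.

98

Under separation: pledge → committed (pays 478); no pledge → opportunistic (pays 380).
Committed: 478 − 69 = 409 ≥ 380 − 0 = 380. Holds regardless of c. ✓
Opportunistic: 380 − 0 ≥ 478 − c, so c ≥ 478 − 380 = 98.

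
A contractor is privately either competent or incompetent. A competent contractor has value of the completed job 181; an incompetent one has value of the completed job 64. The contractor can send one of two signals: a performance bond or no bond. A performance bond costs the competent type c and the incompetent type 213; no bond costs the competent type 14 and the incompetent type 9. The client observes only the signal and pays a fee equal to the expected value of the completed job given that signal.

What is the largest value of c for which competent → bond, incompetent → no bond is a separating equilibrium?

Under separation: bond → competent (pays 181); no bond → incompetent (pays 64).
Incompetent: 64 − 9 = 55 ≥ 181 − 213 = -32. Holds regardless of c. ✓
Competent: 181 − c ≥ 64 − 14, so c ≤ 181 − 50 = 131.

131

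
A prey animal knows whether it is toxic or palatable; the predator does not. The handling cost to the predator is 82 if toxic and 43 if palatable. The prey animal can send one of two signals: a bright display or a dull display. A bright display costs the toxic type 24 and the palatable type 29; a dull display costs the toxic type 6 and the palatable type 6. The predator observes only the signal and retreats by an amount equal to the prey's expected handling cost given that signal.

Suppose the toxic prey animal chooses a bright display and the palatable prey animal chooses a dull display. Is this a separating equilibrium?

No

Under separation the predator infers type exactly: bright display → toxic (pays 82), dull display → palatable (pays 43).
Toxic: bright display gives 82 − 24 = 58; dull display gives 43 − 6 = 37. No deviation. ✓
Palatable: dull display gives 43 − 6 = 37; bright display gives 82 − 29 = 53. Would deviate. ✗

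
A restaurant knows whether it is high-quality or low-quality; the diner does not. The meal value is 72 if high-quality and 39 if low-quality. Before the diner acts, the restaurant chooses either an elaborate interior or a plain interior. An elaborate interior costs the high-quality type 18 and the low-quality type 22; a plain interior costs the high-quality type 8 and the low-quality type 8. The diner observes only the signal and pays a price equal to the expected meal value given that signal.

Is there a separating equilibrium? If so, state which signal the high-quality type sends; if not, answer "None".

Try high-quality → elaborate interior, low-quality → plain interior:
  Under separation the diner infers type exactly: elaborate interior → high-quality (pays 72), plain interior → low-quality (pays 39).
  High-quality: elaborate interior gives 72 − 18 = 54; plain interior gives 39 − 8 = 31. No deviation. ✓
  Low-quality: plain interior gives 39 − 8 = 31; elaborate interior gives 72 − 22 = 50. Would deviate. ✗
Try high-quality → plain interior, low-quality → elaborate interior:
  Under separation the diner infers type exactly: plain interior → high-quality (pays 72), elaborate interior → low-quality (pays 39).
  High-quality: plain interior gives 72 − 8 = 64; elaborate interior gives 39 − 18 = 21. No deviation. ✓
  Low-quality: elaborate interior gives 39 − 22 = 17; plain interior gives 72 − 8 = 64. Would deviate. ✗
Neither assignment is incentive-compatible.

None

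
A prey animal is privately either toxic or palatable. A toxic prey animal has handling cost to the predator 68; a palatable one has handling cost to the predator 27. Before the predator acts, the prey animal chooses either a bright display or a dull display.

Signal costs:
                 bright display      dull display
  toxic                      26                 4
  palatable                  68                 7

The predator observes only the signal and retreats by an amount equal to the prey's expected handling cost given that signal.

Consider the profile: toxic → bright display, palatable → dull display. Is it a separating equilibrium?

If types separate, bright display earns payment 68 and dull display earns 27.
Toxic: bright display gives 68 − 26 = 42; dull display gives 27 − 4 = 23. No deviation. ✓
Palatable: dull display gives 27 − 7 = 20; bright display gives 68 − 68 = 0. No deviation. ✓
Neither type gains from mimicking the other.

Yes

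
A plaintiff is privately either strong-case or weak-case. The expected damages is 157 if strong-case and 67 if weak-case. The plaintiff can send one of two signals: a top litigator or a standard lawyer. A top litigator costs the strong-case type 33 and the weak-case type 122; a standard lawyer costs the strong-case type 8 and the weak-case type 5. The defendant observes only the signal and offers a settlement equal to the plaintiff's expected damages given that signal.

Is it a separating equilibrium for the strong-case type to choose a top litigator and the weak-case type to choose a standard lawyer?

Yes

If types separate, top litigator earns payment 157 and standard lawyer earns 67.
Strong-case: top litigator gives 157 − 33 = 124; standard lawyer gives 67 − 8 = 59. No deviation. ✓
Weak-case: standard lawyer gives 67 − 5 = 62; top litigator gives 157 − 122 = 35. No deviation. ✓
Both incentive constraints hold.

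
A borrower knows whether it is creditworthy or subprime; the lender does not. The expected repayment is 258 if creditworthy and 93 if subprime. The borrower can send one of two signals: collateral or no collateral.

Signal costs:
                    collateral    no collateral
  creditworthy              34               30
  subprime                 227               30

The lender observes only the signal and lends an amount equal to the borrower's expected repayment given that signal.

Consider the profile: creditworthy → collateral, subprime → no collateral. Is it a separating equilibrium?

If types separate, collateral earns payment 258 and no collateral earns 93.
Creditworthy: collateral gives 258 − 34 = 224; no collateral gives 93 − 30 = 63. No deviation. ✓
Subprime: no collateral gives 93 − 30 = 63; collateral gives 258 − 227 = 31. No deviation. ✓
Neither type gains from mimicking the other.

Yes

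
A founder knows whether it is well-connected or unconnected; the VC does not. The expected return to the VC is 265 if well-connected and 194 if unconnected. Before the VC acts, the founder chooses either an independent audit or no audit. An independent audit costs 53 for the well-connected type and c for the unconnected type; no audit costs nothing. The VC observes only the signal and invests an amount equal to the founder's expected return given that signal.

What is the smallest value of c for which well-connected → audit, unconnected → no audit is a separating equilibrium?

71

Under separation: audit → well-connected (pays 265); no audit → unconnected (pays 194).
Well-connected: 265 − 53 = 212 ≥ 194 − 0 = 194. Holds regardless of c. ✓
Unconnected: 194 − 0 ≥ 265 − c, so c ≥ 265 − 194 = 71.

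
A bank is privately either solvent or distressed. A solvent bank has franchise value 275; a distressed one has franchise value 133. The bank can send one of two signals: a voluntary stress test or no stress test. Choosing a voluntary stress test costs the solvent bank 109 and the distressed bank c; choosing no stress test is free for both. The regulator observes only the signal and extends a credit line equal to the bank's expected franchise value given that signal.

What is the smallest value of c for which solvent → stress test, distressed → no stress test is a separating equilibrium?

Under separation: stress test → solvent (pays 275); no stress test → distressed (pays 133).
Solvent: 275 − 109 = 166 ≥ 133 − 0 = 133. Holds regardless of c. ✓
Distressed: 133 − 0 ≥ 275 − c, so c ≥ 275 − 133 = 142.

142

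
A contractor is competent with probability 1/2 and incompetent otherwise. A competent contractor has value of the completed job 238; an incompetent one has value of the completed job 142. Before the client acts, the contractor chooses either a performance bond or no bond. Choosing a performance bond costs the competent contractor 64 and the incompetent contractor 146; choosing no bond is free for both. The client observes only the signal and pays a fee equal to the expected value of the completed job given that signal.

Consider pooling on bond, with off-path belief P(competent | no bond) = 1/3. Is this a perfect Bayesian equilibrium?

On the equilibrium path (bond) the client holds the prior 1/2 and pays 1/2·238 + 1/2·142 = 190. Off-path (no bond) belief 1/3 gives 1/3·238 + 2/3·142 = 174.
Competent: bond gives 190 − 64 = 126; no bond gives 174 − 0 = 174. Deviates. ✗
Incompetent: bond gives 190 − 146 = 44; no bond gives 174 − 0 = 174. Deviates. ✗

No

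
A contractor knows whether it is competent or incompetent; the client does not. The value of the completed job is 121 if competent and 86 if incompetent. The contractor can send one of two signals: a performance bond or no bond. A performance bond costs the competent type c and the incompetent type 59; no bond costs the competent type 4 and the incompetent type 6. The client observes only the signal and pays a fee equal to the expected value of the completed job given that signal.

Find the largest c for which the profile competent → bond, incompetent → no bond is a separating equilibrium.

Under separation: bond → competent (pays 121); no bond → incompetent (pays 86).
Incompetent: 86 − 6 = 80 ≥ 121 − 59 = 62. Holds regardless of c. ✓
Competent: 121 − c ≥ 86 − 4, so c ≤ 121 − 82 = 39.

39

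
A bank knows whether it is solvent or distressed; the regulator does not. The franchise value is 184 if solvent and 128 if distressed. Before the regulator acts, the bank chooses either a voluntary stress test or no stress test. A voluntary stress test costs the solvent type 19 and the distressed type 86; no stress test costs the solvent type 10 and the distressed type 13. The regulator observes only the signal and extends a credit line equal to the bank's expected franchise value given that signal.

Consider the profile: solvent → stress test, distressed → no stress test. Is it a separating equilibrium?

Under separation the regulator infers type exactly: stress test → solvent (pays 184), no stress test → distressed (pays 128).
Solvent: stress test gives 184 − 19 = 165; no stress test gives 128 − 10 = 118. No deviation. ✓
Distressed: no stress test gives 128 − 13 = 115; stress test gives 184 − 86 = 98. No deviation. ✓
Neither type gains from mimicking the other.

Yes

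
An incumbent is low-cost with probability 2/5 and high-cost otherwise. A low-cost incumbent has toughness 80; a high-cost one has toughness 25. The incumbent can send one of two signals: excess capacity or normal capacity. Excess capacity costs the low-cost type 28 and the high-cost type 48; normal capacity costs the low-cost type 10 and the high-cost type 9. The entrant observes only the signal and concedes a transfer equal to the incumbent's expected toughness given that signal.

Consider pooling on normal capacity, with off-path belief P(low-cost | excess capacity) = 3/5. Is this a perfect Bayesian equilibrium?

At the pooled signal (normal capacity) the entrant holds the prior 2/5 and pays 2/5·80 + 3/5·25 = 47. Off-path (excess capacity) belief 3/5 gives 3/5·80 + 2/5·25 = 58.
Low-cost: normal capacity gives 47 − 10 = 37; excess capacity gives 58 − 28 = 30. Stays. ✓
High-cost: normal capacity gives 47 − 9 = 38; excess capacity gives 58 − 48 = 10. Stays. ✓

Yes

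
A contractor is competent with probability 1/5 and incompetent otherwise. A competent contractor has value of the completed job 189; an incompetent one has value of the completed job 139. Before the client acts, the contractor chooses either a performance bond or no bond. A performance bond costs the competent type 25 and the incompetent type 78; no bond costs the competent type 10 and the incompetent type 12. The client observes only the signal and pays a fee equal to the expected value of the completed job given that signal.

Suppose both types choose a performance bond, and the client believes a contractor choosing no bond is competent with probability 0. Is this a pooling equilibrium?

At the pooled signal (bond) the client holds the prior 1/5 and pays 1/5·189 + 4/5·139 = 149. Off-path (no bond) belief 0 gives 0·189 + 1·139 = 139.
Competent: bond gives 149 − 25 = 124; no bond gives 139 − 10 = 129. Deviates. ✗
Incompetent: bond gives 149 − 78 = 71; no bond gives 139 − 12 = 127. Deviates. ✗

No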